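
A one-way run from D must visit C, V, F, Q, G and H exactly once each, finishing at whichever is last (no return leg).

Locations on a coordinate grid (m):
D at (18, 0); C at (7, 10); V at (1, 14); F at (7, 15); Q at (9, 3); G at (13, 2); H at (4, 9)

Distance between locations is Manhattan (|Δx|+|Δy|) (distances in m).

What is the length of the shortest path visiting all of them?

There are 6! = 720 possible orderings.
D→C→V→F→Q→G→H: 21+10+7+14+5+16 = 73
D→C→V→F→Q→H→G: 21+10+7+14+11+16 = 79
D→C→V→F→G→Q→H: 21+10+7+19+5+11 = 73
D→C→V→F→G→H→Q: 21+10+7+19+16+11 = 84
D→C→V→F→H→Q→G: 21+10+7+9+11+5 = 63
D→C→V→F→H→G→Q: 21+10+7+9+16+5 = 68
D→C→V→Q→F→G→H: 21+10+19+14+19+16 = 99
D→C→V→Q→F→H→G: 21+10+19+14+9+16 = 89
… (712 more)
D→G→Q→H→C→F→V: 7+5+11+4+5+7 = 39  ← best
The minimum is 39.
One shortest path: D → G → Q → H → C → F → V.

Shortest open route: 39 m.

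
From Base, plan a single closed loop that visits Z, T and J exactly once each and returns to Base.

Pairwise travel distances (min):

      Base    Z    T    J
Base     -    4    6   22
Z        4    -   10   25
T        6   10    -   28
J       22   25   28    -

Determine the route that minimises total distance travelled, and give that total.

With 3 stops there are 3!/2 = 3 distinct round trips (a route and its reverse cost the same).
Base→Z→T→J→Base: 4+10+28+22 = 64
Base→Z→J→T→Base: 4+25+28+6 = 63
Base→T→Z→J→Base: 6+10+25+22 = 63
The minimum is 63.
One optimal route: Base → Z → J → T → Base (or its reverse).

Shortest round trip = 63 min.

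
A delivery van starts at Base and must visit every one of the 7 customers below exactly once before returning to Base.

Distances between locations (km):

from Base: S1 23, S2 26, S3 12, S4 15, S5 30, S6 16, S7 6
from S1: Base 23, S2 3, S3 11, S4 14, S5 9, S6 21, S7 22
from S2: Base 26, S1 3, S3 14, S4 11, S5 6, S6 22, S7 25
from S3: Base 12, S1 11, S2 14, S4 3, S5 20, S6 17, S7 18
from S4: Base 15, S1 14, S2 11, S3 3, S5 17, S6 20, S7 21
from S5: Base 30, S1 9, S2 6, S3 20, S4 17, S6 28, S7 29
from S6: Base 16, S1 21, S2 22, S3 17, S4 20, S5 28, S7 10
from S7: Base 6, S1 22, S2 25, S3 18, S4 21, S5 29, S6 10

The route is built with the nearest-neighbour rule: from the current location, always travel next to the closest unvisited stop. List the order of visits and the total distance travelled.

Nearest-neighbour total = 89 km; route Base → S7 → S6 → S3 → S4 → S2 → S1 → S5 → Base.

Base → [S7:6 / S3:12 / S4:15 / S6:16 / S1:23 / S2:26 / S5:30] → S7 (6)
S7 → [S6:10 / S3:18 / S4:21 / S1:22 / S2:25 / S5:29] → S6 (10)
S6 → [S3:17 / S4:20 / S1:21 / S2:22 / S5:28] → S3 (17)
S3 → [S4:3 / S1:11 / S2:14 / S5:20] → S4 (3)
S4 → [S2:11 / S1:14 / S5:17] → S2 (11)
S2 → [S1:3 / S5:6] → S1 (3)
S1 → [S5:9] → S5 (9)
Return S5→Base: 30.
Total = 6 + 10 + 17 + 3 + 11 + 3 + 9 + 30 = 89.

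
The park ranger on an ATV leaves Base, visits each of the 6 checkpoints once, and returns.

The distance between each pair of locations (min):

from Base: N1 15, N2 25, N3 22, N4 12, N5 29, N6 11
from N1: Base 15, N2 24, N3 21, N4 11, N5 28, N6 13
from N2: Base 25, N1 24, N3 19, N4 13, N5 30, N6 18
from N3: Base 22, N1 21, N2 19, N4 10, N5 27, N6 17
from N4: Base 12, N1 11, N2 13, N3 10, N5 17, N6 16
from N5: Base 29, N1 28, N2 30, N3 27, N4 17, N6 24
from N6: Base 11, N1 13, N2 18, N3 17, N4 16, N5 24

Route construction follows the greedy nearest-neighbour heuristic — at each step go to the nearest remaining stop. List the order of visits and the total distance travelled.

At Base the remaining stops are N6 11, N4 12, N1 15, N3 22, N2 25, N5 29; go to N6.
At N6 the remaining stops are N1 13, N4 16, N3 17, N2 18, N5 24; go to N1.
At N1 the remaining stops are N4 11, N3 21, N2 24, N5 28; go to N4.
At N4 the remaining stops are N3 10, N2 13, N5 17; go to N3.
At N3 the remaining stops are N2 19, N5 27; go to N2.
At N2 the remaining stops are N5 30; go to N5.
Return N5→Base: 29.
Total = 11 + 13 + 11 + 10 + 19 + 30 + 29 = 123.

Total distance 123 min via the nearest-neighbour route Base → N6 → N1 → N4 → N3 → N2 → N5 → Base.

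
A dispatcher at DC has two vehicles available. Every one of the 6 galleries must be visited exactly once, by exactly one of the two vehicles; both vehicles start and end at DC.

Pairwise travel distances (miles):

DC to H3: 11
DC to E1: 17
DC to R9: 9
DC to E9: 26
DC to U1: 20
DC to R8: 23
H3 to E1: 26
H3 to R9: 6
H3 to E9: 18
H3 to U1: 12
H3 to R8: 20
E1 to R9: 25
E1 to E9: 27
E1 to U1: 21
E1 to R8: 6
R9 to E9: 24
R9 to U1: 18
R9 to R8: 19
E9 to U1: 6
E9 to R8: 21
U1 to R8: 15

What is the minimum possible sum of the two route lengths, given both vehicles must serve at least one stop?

Try each way of splitting the stops between the two vehicles (each non-empty) and, for each split, find the best tour for each vehicle:
  {H3} + {E1, R9, E9, U1, R8}: 22 + 77 = 99
  {E1} + {H3, R9, E9, U1, R8}: 34 + 77 = 111
  {H3, E1} + {R9, E9, U1, R8}: 54 + 75 = 129
  {R9} + {H3, E1, E9, U1, R8}: 18 + 73 = 91
  {H3, R9} + {E1, E9, U1, R8}: 26 + 70 = 96
  {E1, R9} + {H3, E9, U1, R8}: 51 + 73 = 124
  … (31 splits in total)
Best: vehicle 1 DC → R9 → DC = 18; vehicle 2 DC → H3 → E9 → U1 → R8 → E1 → DC = 73; combined 91.

91 miles — the smallest possible combined total.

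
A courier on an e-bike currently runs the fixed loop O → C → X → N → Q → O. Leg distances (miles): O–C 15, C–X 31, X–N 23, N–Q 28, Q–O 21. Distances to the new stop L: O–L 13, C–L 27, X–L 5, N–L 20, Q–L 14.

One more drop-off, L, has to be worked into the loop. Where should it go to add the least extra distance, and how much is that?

Insertion cost between consecutive stops i–j is d(i,L) + d(L,j) − d(i,j):
  between O and C: 13 + 27 − 15 = 25
  between C and X: 27 + 5 − 31 = 1
  between X and N: 5 + 20 − 23 = 2
  between N and Q: 20 + 14 − 28 = 6
  between Q and O: 14 + 13 − 21 = 6
Cheapest insertion is between C and X, adding 1.
New total = 118 + 1 = 119.

+1 miles — insert L between C and X.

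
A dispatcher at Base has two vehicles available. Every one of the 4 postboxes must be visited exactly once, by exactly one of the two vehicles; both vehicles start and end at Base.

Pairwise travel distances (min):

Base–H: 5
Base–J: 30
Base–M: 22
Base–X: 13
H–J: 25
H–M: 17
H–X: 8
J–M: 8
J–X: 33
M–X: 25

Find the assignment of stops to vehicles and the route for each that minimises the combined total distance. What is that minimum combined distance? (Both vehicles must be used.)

Minimum combined distance: 86 min.

Try each way of splitting the stops between the two vehicles (each non-empty) and, for each split, find the best tour for each vehicle:
  {H} + {J, M, X}: 10 + 76 = 86
  {J} + {H, M, X}: 60 + 60 = 120
  {H, J} + {M, X}: 60 + 60 = 120
  {M} + {H, J, X}: 44 + 76 = 120
  {H, M} + {J, X}: 44 + 76 = 120
  {J, M} + {H, X}: 60 + 26 = 86
  … (7 splits in total)
Best: vehicle 1 Base → H → Base = 10; vehicle 2 Base → J → M → X → Base = 76; combined 86.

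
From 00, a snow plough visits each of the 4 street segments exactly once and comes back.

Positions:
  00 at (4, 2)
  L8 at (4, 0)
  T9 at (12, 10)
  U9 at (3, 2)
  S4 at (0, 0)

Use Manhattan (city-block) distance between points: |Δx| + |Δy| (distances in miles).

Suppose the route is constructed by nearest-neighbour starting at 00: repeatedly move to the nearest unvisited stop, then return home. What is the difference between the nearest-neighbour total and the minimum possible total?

2 miles longer than the optimal tour.

00: U9=1, L8=2, S4=6, T9=16 ⇒ U9
U9: L8=3, S4=5, T9=17 ⇒ L8
L8: S4=4, T9=18 ⇒ S4
S4: T9=22 ⇒ T9
NN route 00 → U9 → L8 → S4 → T9 → 00 costs 46.
Optimal: 00 → L8 → S4 → U9 → T9 → 00 costs 44 (by enumerating all 12 distinct tours).
Excess = 46 − 44 = 2.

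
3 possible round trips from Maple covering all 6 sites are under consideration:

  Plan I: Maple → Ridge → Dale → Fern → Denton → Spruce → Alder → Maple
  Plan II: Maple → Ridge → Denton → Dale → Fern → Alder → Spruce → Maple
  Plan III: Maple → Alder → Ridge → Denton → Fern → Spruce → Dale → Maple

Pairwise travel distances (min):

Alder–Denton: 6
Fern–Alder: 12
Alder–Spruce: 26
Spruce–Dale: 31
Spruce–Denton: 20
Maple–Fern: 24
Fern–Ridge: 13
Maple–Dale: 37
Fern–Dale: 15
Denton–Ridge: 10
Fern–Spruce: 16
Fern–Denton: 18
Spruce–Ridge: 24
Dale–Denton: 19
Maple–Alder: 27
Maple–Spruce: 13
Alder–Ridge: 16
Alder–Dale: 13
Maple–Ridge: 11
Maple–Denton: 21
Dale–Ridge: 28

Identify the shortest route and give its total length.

Plan I: 11 + 28 + 15 + 18 + 20 + 26 + 27 = 145
Plan II: 11 + 10 + 19 + 15 + 12 + 26 + 13 = 106
Plan III: 27 + 16 + 10 + 18 + 16 + 31 + 37 = 155

106 min — Plan II is the shortest.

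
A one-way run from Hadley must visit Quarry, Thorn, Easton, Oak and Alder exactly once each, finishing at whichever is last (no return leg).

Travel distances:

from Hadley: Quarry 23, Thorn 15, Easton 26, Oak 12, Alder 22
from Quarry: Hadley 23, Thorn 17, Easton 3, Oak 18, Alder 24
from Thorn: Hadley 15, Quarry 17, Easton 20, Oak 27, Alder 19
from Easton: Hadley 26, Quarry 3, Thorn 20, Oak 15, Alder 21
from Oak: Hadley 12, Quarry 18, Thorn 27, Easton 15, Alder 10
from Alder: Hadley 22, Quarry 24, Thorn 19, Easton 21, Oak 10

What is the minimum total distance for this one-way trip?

There are 5! = 120 possible orderings.
Hadley - Quarry - Thorn - Easton - Oak - Alder: 23+17+20+15+10 = 85
Hadley - Quarry - Thorn - Easton - Alder - Oak: 23+17+20+21+10 = 91
Hadley - Quarry - Thorn - Oak - Easton - Alder: 23+17+27+15+21 = 103
Hadley - Quarry - Thorn - Oak - Alder - Easton: 23+17+27+10+21 = 98
Hadley - Quarry - Thorn - Alder - Easton - Oak: 23+17+19+21+15 = 95
Hadley - Quarry - Thorn - Alder - Oak - Easton: 23+17+19+10+15 = 84
Hadley - Quarry - Easton - Thorn - Oak - Alder: 23+3+20+27+10 = 83
Hadley - Quarry - Easton - Thorn - Alder - Oak: 23+3+20+19+10 = 75
Hadley - Quarry - Easton - Oak - Thorn - Alder: 23+3+15+27+19 = 87
Hadley - Quarry - Easton - Oak - Alder - Thorn: 23+3+15+10+19 = 70
Hadley - Quarry - Easton - Alder - Thorn - Oak: 23+3+21+19+27 = 93
Hadley - Quarry - Easton - Alder - Oak - Thorn: 23+3+21+10+27 = 84
Hadley - Quarry - Oak - Thorn - Easton - Alder: 23+18+27+20+21 = 109
Hadley - Quarry - Oak - Thorn - Alder - Easton: 23+18+27+19+21 = 108
… (106 more)
Hadley - Thorn - Quarry - Easton - Oak - Alder: 15+17+3+15+10 = 60  ← best
The minimum is 60.
One shortest path: Hadley → Thorn → Quarry → Easton → Oak → Alder.

Minimum one-way distance = 60.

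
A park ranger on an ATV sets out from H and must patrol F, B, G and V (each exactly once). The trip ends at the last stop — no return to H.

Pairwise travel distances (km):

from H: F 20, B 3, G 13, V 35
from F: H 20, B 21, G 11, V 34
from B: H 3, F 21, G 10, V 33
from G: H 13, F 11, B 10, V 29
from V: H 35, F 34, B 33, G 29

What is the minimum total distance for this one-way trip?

There are 4! = 24 possible orderings.
H→F→B→G→V: 20+21+10+29 = 80
H→F→B→V→G: 20+21+33+29 = 103
H→F→G→B→V: 20+11+10+33 = 74
H→F→G→V→B: 20+11+29+33 = 93
H→F→V→B→G: 20+34+33+10 = 97
H→F→V→G→B: 20+34+29+10 = 93
H→B→F→G→V: 3+21+11+29 = 64
H→B→F→V→G: 3+21+34+29 = 87
H→B→G→F→V: 3+10+11+34 = 58
H→B→G→V→F: 3+10+29+34 = 76
H→B→V→F→G: 3+33+34+11 = 81
H→B→V→G→F: 3+33+29+11 = 76
H→G→F→B→V: 13+11+21+33 = 78
H→G→F→V→B: 13+11+34+33 = 91
… (10 more)
The minimum is 58.
One shortest path: H → B → G → F → V.

Shortest open route: 58 km.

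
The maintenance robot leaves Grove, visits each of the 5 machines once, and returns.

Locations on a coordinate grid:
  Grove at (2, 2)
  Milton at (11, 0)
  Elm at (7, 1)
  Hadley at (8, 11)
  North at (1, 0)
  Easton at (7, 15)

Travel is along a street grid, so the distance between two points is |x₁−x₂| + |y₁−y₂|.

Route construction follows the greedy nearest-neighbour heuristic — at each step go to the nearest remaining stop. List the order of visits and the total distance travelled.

From Grove: distances to unvisited — North=3, Elm=6, Milton=11, Hadley=15, Easton=18. Nearest is North (3).
From North: distances to unvisited — Elm=7, Milton=10, Hadley=18, Easton=21. Nearest is Elm (7).
From Elm: distances to unvisited — Milton=5, Hadley=11, Easton=14. Nearest is Milton (5).
From Milton: distances to unvisited — Hadley=14, Easton=19. Nearest is Hadley (14).
From Hadley: distances to unvisited — Easton=5. Nearest is Easton (5).
Return Easton→Grove: 18.
Total = 3 + 7 + 5 + 14 + 5 + 18 = 52.

Total distance 52 via the nearest-neighbour route Grove → North → Elm → Milton → Hadley → Easton → Grove.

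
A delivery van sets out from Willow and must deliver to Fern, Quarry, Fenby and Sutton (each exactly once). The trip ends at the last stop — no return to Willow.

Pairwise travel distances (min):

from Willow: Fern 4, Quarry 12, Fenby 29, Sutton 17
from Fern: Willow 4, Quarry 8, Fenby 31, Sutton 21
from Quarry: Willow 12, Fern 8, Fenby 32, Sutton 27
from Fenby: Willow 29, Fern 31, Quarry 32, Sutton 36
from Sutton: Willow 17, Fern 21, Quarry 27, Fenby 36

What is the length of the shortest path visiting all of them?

There are 4! = 24 possible orderings.
Willow → Fern → Quarry → Fenby → Sutton: 4+8+32+36 = 80
Willow → Fern → Quarry → Sutton → Fenby: 4+8+27+36 = 75
Willow → Fern → Fenby → Quarry → Sutton: 4+31+32+27 = 94
Willow → Fern → Fenby → Sutton → Quarry: 4+31+36+27 = 98
Willow → Fern → Sutton → Quarry → Fenby: 4+21+27+32 = 84
Willow → Fern → Sutton → Fenby → Quarry: 4+21+36+32 = 93
Willow → Quarry → Fern → Fenby → Sutton: 12+8+31+36 = 87
Willow → Quarry → Fern → Sutton → Fenby: 12+8+21+36 = 77
Willow → Quarry → Fenby → Fern → Sutton: 12+32+31+21 = 96
Willow → Quarry → Fenby → Sutton → Fern: 12+32+36+21 = 101
Willow → Quarry → Sutton → Fern → Fenby: 12+27+21+31 = 91
Willow → Quarry → Sutton → Fenby → Fern: 12+27+36+31 = 106
Willow → Fenby → Fern → Quarry → Sutton: 29+31+8+27 = 95
Willow → Fenby → Fern → Sutton → Quarry: 29+31+21+27 = 108
… (10 more)
The minimum is 75.
One shortest path: Willow → Fern → Quarry → Sutton → Fenby.

75 min — the minimum one-way total.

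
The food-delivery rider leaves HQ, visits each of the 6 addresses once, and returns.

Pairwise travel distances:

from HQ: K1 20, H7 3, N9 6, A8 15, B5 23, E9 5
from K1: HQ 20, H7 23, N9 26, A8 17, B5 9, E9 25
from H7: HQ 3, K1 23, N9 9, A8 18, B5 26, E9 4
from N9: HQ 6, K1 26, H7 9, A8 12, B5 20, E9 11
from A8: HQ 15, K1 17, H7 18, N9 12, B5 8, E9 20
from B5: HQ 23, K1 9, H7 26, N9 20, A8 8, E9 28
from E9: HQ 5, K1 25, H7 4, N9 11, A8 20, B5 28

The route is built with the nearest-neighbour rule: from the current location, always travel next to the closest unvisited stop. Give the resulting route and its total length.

At HQ the remaining stops are H7 3, E9 5, N9 6, A8 15, K1 20, B5 23; go to H7.
At H7 the remaining stops are E9 4, N9 9, A8 18, K1 23, B5 26; go to E9.
At E9 the remaining stops are N9 11, A8 20, K1 25, B5 28; go to N9.
At N9 the remaining stops are A8 12, B5 20, K1 26; go to A8.
At A8 the remaining stops are B5 8, K1 17; go to B5.
At B5 the remaining stops are K1 9; go to K1.
Return K1→HQ: 20.
Total = 3 + 4 + 11 + 12 + 8 + 9 + 20 = 67.

67 along HQ → H7 → E9 → N9 → A8 → B5 → K1 → HQ.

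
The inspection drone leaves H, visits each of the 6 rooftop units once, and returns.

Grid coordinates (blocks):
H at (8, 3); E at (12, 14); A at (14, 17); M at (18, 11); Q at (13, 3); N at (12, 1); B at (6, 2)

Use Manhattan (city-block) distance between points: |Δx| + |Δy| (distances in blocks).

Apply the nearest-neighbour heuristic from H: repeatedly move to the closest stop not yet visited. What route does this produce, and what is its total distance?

58 blocks along H → B → N → Q → E → A → M → H.

At H the remaining stops are B 3, Q 5, N 6, E 15, M 18, A 20; go to B.
At B the remaining stops are N 7, Q 8, E 18, M 21, A 23; go to N.
At N the remaining stops are Q 3, E 13, M 16, A 18; go to Q.
At Q the remaining stops are E 12, M 13, A 15; go to E.
At E the remaining stops are A 5, M 9; go to A.
At A the remaining stops are M 10; go to M.
Return M→H: 18.
Total = 3 + 7 + 3 + 12 + 5 + 10 + 18 = 58.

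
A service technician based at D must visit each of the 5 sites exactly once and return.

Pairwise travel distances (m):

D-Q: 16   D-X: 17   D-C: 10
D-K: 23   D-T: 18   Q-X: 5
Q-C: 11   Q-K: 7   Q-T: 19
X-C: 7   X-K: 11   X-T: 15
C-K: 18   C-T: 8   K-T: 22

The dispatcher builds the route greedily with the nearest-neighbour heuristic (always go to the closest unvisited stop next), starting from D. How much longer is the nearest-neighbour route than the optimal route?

2 m longer than the optimal tour.

D: C=10, Q=16, X=17, T=18, K=23 ⇒ C
C: X=7, T=8, Q=11, K=18 ⇒ X
X: Q=5, K=11, T=15 ⇒ Q
Q: K=7, T=19 ⇒ K
K: T=22 ⇒ T
NN route D → C → X → Q → K → T → D costs 69.
Optimal: D → Q → K → X → C → T → D costs 67 (by enumerating all 60 distinct tours).
Excess = 69 − 67 = 2.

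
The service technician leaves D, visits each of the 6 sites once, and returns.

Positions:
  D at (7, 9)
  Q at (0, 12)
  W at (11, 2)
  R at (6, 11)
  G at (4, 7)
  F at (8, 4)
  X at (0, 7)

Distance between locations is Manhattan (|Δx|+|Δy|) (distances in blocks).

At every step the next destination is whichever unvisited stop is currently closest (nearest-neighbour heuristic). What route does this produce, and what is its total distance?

50 blocks along D → R → G → X → Q → F → W → D.

D → [R:3 / G:5 / F:6 / X:9 / Q:10 / W:11] → R (3)
R → [G:6 / Q:7 / F:9 / X:10 / W:14] → G (6)
G → [X:4 / F:7 / Q:9 / W:12] → X (4)
X → [Q:5 / F:11 / W:16] → Q (5)
Q → [F:16 / W:21] → F (16)
F → [W:5] → W (5)
Return W→D: 11.
Total = 3 + 6 + 4 + 5 + 16 + 5 + 11 = 50.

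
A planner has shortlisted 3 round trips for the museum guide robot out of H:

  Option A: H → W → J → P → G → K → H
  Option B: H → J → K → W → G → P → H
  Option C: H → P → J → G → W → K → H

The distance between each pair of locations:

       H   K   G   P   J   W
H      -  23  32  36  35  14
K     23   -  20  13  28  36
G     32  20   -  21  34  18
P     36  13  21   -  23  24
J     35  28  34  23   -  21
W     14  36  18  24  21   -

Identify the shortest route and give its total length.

Shortest is Option A, total 122.

Option A: 14 + 21 + 23 + 21 + 20 + 23 = 122
Option B: 35 + 28 + 36 + 18 + 21 + 36 = 174
Option C: 36 + 23 + 34 + 18 + 36 + 23 = 170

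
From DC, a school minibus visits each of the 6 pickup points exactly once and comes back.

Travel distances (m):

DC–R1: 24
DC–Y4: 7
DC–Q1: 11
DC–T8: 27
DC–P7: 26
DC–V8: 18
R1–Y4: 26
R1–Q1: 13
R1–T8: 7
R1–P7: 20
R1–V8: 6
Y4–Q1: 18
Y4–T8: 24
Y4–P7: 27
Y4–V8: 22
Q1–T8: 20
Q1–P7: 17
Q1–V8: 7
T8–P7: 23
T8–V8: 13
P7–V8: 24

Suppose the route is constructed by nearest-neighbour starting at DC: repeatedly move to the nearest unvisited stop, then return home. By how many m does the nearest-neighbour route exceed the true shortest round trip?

From DC: Y4=7, Q1=11, V8=18, R1=24, P7=26, T8=27 → choose Y4 (7).
From Y4: Q1=18, V8=22, T8=24, R1=26, P7=27 → choose Q1 (18).
From Q1: V8=7, R1=13, P7=17, T8=20 → choose V8 (7).
From V8: R1=6, T8=13, P7=24 → choose R1 (6).
From R1: T8=7, P7=20 → choose T8 (7).
From T8: P7=23 → choose P7 (23).
NN route DC → Y4 → Q1 → V8 → R1 → T8 → P7 → DC costs 94.
Optimal: DC → Y4 → P7 → T8 → R1 → V8 → Q1 → DC costs 88 (by enumerating all 360 distinct tours).
Excess = 94 − 88 = 6.

Excess over optimum: 6 m.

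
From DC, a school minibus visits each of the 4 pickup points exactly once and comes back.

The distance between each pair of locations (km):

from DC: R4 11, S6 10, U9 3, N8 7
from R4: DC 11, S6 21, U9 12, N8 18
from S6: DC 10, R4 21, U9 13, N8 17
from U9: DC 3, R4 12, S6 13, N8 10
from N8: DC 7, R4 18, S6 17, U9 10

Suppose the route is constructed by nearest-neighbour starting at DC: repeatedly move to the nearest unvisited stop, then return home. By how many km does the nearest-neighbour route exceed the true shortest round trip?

DC: U9=3, N8=7, S6=10, R4=11 ⇒ U9
U9: N8=10, R4=12, S6=13 ⇒ N8
N8: S6=17, R4=18 ⇒ S6
S6: R4=21 ⇒ R4
NN route DC → U9 → N8 → S6 → R4 → DC costs 62.
Optimal: DC → R4 → U9 → S6 → N8 → DC costs 60 (by enumerating all 12 distinct tours).
Excess = 62 − 60 = 2.

2 km longer than the optimal tour.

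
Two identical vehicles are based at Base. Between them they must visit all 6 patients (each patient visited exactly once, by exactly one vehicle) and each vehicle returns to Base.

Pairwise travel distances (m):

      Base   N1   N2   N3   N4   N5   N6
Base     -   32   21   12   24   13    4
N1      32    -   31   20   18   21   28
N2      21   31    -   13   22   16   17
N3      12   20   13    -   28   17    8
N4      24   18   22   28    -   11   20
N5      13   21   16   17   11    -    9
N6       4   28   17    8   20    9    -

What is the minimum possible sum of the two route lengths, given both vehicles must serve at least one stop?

Try each way of splitting the stops between the two vehicles (each non-empty) and, for each split, find the best tour for each vehicle:
  {N1} + {N2, N3, N4, N5, N6}: 64 + 71 = 135
  {N2} + {N1, N3, N4, N5, N6}: 42 + 74 = 116
  {N1, N2} + {N3, N4, N5, N6}: 84 + 64 = 148
  {N3} + {N1, N2, N4, N5, N6}: 24 + 94 = 118
  {N1, N3} + {N2, N4, N5, N6}: 64 + 67 = 131
  {N2, N3} + {N1, N4, N5, N6}: 46 + 74 = 120
  … (31 splits in total)
  {N1, N2, N3, N4, N5} + {N6}: 96 + 8 = 104  ← best
Best: vehicle 1 Base → N2 → N3 → N1 → N4 → N5 → Base = 96; vehicle 2 Base → N6 → Base = 8; combined 104.

Minimum combined distance: 104 m.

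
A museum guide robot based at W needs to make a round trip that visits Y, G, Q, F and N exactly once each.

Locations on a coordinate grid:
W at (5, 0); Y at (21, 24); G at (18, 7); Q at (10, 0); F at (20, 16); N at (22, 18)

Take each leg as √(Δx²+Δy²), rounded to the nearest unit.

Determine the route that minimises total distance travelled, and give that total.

W - Y - G - Q - F - N - W: 29+17+11+19+3+25 = 104
W - Y - G - Q - N - F - W: 29+17+11+22+3+22 = 104
W - Y - G - F - Q - N - W: 29+17+9+19+22+25 = 121
W - Y - G - F - N - Q - W: 29+17+9+3+22+5 = 85
W - Y - G - N - Q - F - W: 29+17+12+22+19+22 = 121
W - Y - G - N - F - Q - W: 29+17+12+3+19+5 = 85
W - Y - Q - G - F - N - W: 29+26+11+9+3+25 = 103
W - Y - Q - G - N - F - W: 29+26+11+12+3+22 = 103
W - Y - Q - F - G - N - W: 29+26+19+9+12+25 = 120
W - Y - Q - F - N - G - W: 29+26+19+3+12+15 = 104
W - Y - Q - N - G - F - W: 29+26+22+12+9+22 = 120
W - Y - Q - N - F - G - W: 29+26+22+3+9+15 = 104
W - Y - F - G - Q - N - W: 29+8+9+11+22+25 = 104
W - Y - F - G - N - Q - W: 29+8+9+12+22+5 = 85
… (46 more)
W - Y - N - F - G - Q - W: 29+6+3+9+11+5 = 63  ← best
The minimum is 63.
One optimal route: W → Y → N → F → G → Q → W (or its reverse).

63 — the shortest possible round trip.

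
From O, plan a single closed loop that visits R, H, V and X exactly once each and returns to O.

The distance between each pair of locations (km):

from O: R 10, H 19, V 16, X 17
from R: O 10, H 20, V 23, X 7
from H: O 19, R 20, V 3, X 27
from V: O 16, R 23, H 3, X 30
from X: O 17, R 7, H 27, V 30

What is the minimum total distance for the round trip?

With 4 stops there are 4!/2 = 12 distinct round trips (a route and its reverse cost the same).
O-R-H-V-X-O: 10+20+3+30+17 = 80
O-R-H-X-V-O: 10+20+27+30+16 = 103
O-R-V-H-X-O: 10+23+3+27+17 = 80
O-R-V-X-H-O: 10+23+30+27+19 = 109
O-R-X-H-V-O: 10+7+27+3+16 = 63
O-R-X-V-H-O: 10+7+30+3+19 = 69
O-H-R-V-X-O: 19+20+23+30+17 = 109
O-H-R-X-V-O: 19+20+7+30+16 = 92
O-H-V-R-X-O: 19+3+23+7+17 = 69
O-H-X-R-V-O: 19+27+7+23+16 = 92
O-V-R-H-X-O: 16+23+20+27+17 = 103
O-V-H-R-X-O: 16+3+20+7+17 = 63
The minimum is 63.
One optimal route: O → R → X → H → V → O (or its reverse).

Shortest round trip = 63 km.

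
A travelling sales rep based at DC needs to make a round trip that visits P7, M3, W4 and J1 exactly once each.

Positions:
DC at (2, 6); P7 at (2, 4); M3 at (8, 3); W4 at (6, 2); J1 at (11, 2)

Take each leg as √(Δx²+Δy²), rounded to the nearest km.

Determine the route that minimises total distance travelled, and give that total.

Shortest round trip = 21 km.

With 4 stops there are 4!/2 = 12 distinct round trips (a route and its reverse cost the same).
DC - P7 - M3 - W4 - J1 - DC: 2+6+2+5+10 = 25
DC - P7 - M3 - J1 - W4 - DC: 2+6+3+5+6 = 22
DC - P7 - W4 - M3 - J1 - DC: 2+4+2+3+10 = 21
DC - P7 - W4 - J1 - M3 - DC: 2+4+5+3+7 = 21
DC - P7 - J1 - M3 - W4 - DC: 2+9+3+2+6 = 22
DC - P7 - J1 - W4 - M3 - DC: 2+9+5+2+7 = 25
DC - M3 - P7 - W4 - J1 - DC: 7+6+4+5+10 = 32
DC - M3 - P7 - J1 - W4 - DC: 7+6+9+5+6 = 33
DC - M3 - W4 - P7 - J1 - DC: 7+2+4+9+10 = 32
DC - M3 - J1 - P7 - W4 - DC: 7+3+9+4+6 = 29
DC - W4 - P7 - M3 - J1 - DC: 6+4+6+3+10 = 29
DC - W4 - M3 - P7 - J1 - DC: 6+2+6+9+10 = 33
The minimum is 21.
One optimal route: DC → P7 → W4 → M3 → J1 → DC (or its reverse).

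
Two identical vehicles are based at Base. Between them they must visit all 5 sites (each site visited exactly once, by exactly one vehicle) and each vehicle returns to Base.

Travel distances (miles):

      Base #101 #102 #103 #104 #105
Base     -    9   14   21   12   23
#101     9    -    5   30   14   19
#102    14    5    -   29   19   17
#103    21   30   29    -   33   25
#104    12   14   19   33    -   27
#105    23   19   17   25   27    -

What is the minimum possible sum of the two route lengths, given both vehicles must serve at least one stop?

Minimum combined distance: 101 miles.

Try each way of splitting the stops between the two vehicles (each non-empty) and, for each split, find the best tour for each vehicle:
  {#101} + {#102, #103, #104, #105}: 18 + 94 = 112
  {#102} + {#101, #103, #104, #105}: 28 + 91 = 119
  {#101, #102} + {#103, #104, #105}: 28 + 85 = 113
  {#103} + {#101, #102, #104, #105}: 42 + 70 = 112
  {#101, #103} + {#102, #104, #105}: 60 + 70 = 130
  {#102, #103} + {#101, #104, #105}: 64 + 67 = 131
  … (15 splits in total)
  {#104} + {#101, #102, #103, #105}: 24 + 77 = 101  ← best
Best: vehicle 1 Base → #104 → Base = 24; vehicle 2 Base → #101 → #102 → #105 → #103 → Base = 77; combined 101.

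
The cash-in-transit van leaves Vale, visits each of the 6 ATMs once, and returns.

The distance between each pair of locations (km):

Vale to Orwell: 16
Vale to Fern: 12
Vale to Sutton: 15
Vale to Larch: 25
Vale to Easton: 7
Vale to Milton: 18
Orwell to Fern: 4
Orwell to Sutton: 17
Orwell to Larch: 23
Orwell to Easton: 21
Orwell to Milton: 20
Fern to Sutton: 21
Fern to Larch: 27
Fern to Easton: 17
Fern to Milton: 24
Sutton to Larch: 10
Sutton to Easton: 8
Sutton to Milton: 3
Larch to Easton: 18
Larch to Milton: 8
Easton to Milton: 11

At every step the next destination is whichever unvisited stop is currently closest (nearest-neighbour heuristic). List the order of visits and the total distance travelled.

Nearest-neighbour total = 65 km; route Vale → Easton → Sutton → Milton → Larch → Orwell → Fern → Vale.

Vale → [Easton:7 / Fern:12 / Sutton:15 / Orwell:16 / Milton:18 / Larch:25] → Easton (7)
Easton → [Sutton:8 / Milton:11 / Fern:17 / Larch:18 / Orwell:21] → Sutton (8)
Sutton → [Milton:3 / Larch:10 / Orwell:17 / Fern:21] → Milton (3)
Milton → [Larch:8 / Orwell:20 / Fern:24] → Larch (8)
Larch → [Orwell:23 / Fern:27] → Orwell (23)
Orwell → [Fern:4] → Fern (4)
Return Fern→Vale: 12.
Total = 7 + 8 + 3 + 8 + 23 + 4 + 12 = 65.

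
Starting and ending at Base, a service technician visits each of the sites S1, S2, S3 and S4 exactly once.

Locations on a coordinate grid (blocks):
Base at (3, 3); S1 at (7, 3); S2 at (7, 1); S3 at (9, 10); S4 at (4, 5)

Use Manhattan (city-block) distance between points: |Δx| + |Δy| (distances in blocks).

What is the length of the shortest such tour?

30 blocks — the shortest possible round trip.

There are 12 distinct closed tours to check (reversals are equivalent).
Base→S1→S2→S3→S4→Base: 4+2+11+10+3 = 30
Base→S1→S2→S4→S3→Base: 4+2+7+10+13 = 36
Base→S1→S3→S2→S4→Base: 4+9+11+7+3 = 34
Base→S1→S3→S4→S2→Base: 4+9+10+7+6 = 36
Base→S1→S4→S2→S3→Base: 4+5+7+11+13 = 40
Base→S1→S4→S3→S2→Base: 4+5+10+11+6 = 36
Base→S2→S1→S3→S4→Base: 6+2+9+10+3 = 30
Base→S2→S1→S4→S3→Base: 6+2+5+10+13 = 36
Base→S2→S3→S1→S4→Base: 6+11+9+5+3 = 34
Base→S2→S4→S1→S3→Base: 6+7+5+9+13 = 40
Base→S3→S1→S2→S4→Base: 13+9+2+7+3 = 34
Base→S3→S2→S1→S4→Base: 13+11+2+5+3 = 34
The minimum is 30.
One optimal route: Base → S1 → S2 → S3 → S4 → Base (or its reverse).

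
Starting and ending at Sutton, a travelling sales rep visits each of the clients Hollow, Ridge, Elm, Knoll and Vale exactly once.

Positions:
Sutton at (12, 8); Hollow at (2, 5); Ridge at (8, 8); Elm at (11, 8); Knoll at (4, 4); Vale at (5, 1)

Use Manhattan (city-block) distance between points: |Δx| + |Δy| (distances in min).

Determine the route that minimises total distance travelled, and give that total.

Shortest round trip = 34 min.

Sutton → Hollow → Ridge → Elm → Knoll → Vale → Sutton: 13+9+3+11+4+14 = 54
Sutton → Hollow → Ridge → Elm → Vale → Knoll → Sutton: 13+9+3+13+4+12 = 54
Sutton → Hollow → Ridge → Knoll → Elm → Vale → Sutton: 13+9+8+11+13+14 = 68
Sutton → Hollow → Ridge → Knoll → Vale → Elm → Sutton: 13+9+8+4+13+1 = 48
Sutton → Hollow → Ridge → Vale → Elm → Knoll → Sutton: 13+9+10+13+11+12 = 68
Sutton → Hollow → Ridge → Vale → Knoll → Elm → Sutton: 13+9+10+4+11+1 = 48
Sutton → Hollow → Elm → Ridge → Knoll → Vale → Sutton: 13+12+3+8+4+14 = 54
Sutton → Hollow → Elm → Ridge → Vale → Knoll → Sutton: 13+12+3+10+4+12 = 54
Sutton → Hollow → Elm → Knoll → Ridge → Vale → Sutton: 13+12+11+8+10+14 = 68
Sutton → Hollow → Elm → Knoll → Vale → Ridge → Sutton: 13+12+11+4+10+4 = 54
Sutton → Hollow → Elm → Vale → Ridge → Knoll → Sutton: 13+12+13+10+8+12 = 68
Sutton → Hollow → Elm → Vale → Knoll → Ridge → Sutton: 13+12+13+4+8+4 = 54
Sutton → Hollow → Knoll → Ridge → Elm → Vale → Sutton: 13+3+8+3+13+14 = 54
Sutton → Hollow → Knoll → Ridge → Vale → Elm → Sutton: 13+3+8+10+13+1 = 48
… (46 more)
Sutton → Hollow → Knoll → Vale → Ridge → Elm → Sutton: 13+3+4+10+3+1 = 34  ← best
The minimum is 34.
One optimal route: Sutton → Hollow → Knoll → Vale → Ridge → Elm → Sutton (or its reverse).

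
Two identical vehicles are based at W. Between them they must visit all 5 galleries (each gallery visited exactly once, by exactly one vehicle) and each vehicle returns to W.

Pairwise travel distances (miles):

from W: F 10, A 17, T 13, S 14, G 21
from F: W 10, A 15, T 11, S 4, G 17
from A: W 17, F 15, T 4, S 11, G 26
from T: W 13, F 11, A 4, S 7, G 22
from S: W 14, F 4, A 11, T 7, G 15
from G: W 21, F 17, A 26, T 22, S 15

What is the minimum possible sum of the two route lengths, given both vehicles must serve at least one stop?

Check every non-empty split of the stops between the two vehicles; for each half take its own optimal tour:
  {F} + {A, T, S, G}: 20 + 64 = 84
  {A} + {F, T, S, G}: 34 + 62 = 96
  {F, A} + {T, S, G}: 42 + 56 = 98
  {T} + {F, A, S, G}: 26 + 70 = 96
  {F, T} + {A, S, G}: 34 + 64 = 98
  {A, T} + {F, S, G}: 34 + 50 = 84
  … (15 splits in total)
Best: vehicle 1 W → F → W = 20; vehicle 2 W → A → T → S → G → W = 64; combined 84.

84 miles — the smallest possible combined total.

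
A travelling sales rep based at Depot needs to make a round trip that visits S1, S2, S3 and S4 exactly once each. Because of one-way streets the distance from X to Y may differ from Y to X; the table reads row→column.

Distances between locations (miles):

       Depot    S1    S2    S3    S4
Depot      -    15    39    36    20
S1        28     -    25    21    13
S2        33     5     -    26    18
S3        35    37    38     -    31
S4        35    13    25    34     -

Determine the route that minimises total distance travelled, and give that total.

106 miles — the shortest possible round trip.

Depot→S1→S2→S3→S4→Depot: 15+25+26+31+35 = 132
Depot→S1→S2→S4→S3→Depot: 15+25+18+34+35 = 127
Depot→S1→S3→S2→S4→Depot: 15+21+38+18+35 = 127
Depot→S1→S3→S4→S2→Depot: 15+21+31+25+33 = 125
Depot→S1→S4→S2→S3→Depot: 15+13+25+26+35 = 114
Depot→S1→S4→S3→S2→Depot: 15+13+34+38+33 = 133
Depot→S2→S1→S3→S4→Depot: 39+5+21+31+35 = 131
Depot→S2→S1→S4→S3→Depot: 39+5+13+34+35 = 126
Depot→S2→S3→S1→S4→Depot: 39+26+37+13+35 = 150
Depot→S2→S3→S4→S1→Depot: 39+26+31+13+28 = 137
Depot→S2→S4→S1→S3→Depot: 39+18+13+21+35 = 126
Depot→S2→S4→S3→S1→Depot: 39+18+34+37+28 = 156
Depot→S3→S1→S2→S4→Depot: 36+37+25+18+35 = 151
Depot→S3→S1→S4→S2→Depot: 36+37+13+25+33 = 144
… (10 more)
Depot→S4→S2→S1→S3→Depot: 20+25+5+21+35 = 106  ← best
The minimum is 106.
One optimal route: Depot → S4 → S2 → S1 → S3 → Depot.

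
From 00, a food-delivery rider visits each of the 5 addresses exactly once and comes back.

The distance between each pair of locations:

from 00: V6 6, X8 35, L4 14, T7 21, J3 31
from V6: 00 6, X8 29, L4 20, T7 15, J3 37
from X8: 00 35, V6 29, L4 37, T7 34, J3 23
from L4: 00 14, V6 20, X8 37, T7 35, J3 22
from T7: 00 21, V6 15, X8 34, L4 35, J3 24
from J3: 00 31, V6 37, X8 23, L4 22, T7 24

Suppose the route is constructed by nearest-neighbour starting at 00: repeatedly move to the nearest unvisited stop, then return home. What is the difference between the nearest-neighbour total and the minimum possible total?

00: V6=6, L4=14, T7=21, J3=31, X8=35 ⇒ V6
V6: T7=15, L4=20, X8=29, J3=37 ⇒ T7
T7: J3=24, X8=34, L4=35 ⇒ J3
J3: L4=22, X8=23 ⇒ L4
L4: X8=37 ⇒ X8
NN route 00 → V6 → T7 → J3 → L4 → X8 → 00 costs 139.
Optimal: 00 → V6 → T7 → X8 → J3 → L4 → 00 costs 114 (by enumerating all 60 distinct tours).
Excess = 139 − 114 = 25.

Excess over optimum: 25.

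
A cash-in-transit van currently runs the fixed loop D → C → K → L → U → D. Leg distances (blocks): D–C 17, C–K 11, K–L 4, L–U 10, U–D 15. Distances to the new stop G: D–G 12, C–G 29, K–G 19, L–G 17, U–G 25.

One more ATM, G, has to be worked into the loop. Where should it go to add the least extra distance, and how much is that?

Insertion cost between consecutive stops i–j is d(i,G) + d(G,j) − d(i,j):
  between D and C: 12 + 29 − 17 = 24
  between C and K: 29 + 19 − 11 = 37
  between K and L: 19 + 17 − 4 = 32
  between L and U: 17 + 25 − 10 = 32
  between U and D: 25 + 12 − 15 = 22
Cheapest insertion is between U and D, adding 22.
New total = 57 + 22 = 79.

Adding 22 blocks by placing G on the U–D leg.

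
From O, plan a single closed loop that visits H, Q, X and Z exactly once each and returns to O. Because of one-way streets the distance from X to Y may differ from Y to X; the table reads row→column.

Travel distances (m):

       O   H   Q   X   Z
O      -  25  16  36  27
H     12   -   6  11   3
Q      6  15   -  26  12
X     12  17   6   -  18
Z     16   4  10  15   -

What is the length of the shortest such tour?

54 m — the shortest possible round trip.

O→H→Q→X→Z→O: 25+6+26+18+16 = 91
O→H→Q→Z→X→O: 25+6+12+15+12 = 70
O→H→X→Q→Z→O: 25+11+6+12+16 = 70
O→H→X→Z→Q→O: 25+11+18+10+6 = 70
O→H→Z→Q→X→O: 25+3+10+26+12 = 76
O→H→Z→X→Q→O: 25+3+15+6+6 = 55
O→Q→H→X→Z→O: 16+15+11+18+16 = 76
O→Q→H→Z→X→O: 16+15+3+15+12 = 61
O→Q→X→H→Z→O: 16+26+17+3+16 = 78
O→Q→X→Z→H→O: 16+26+18+4+12 = 76
O→Q→Z→H→X→O: 16+12+4+11+12 = 55
O→Q→Z→X→H→O: 16+12+15+17+12 = 72
O→X→H→Q→Z→O: 36+17+6+12+16 = 87
O→X→H→Z→Q→O: 36+17+3+10+6 = 72
… (10 more)
O→Z→H→X→Q→O: 27+4+11+6+6 = 54  ← best
The minimum is 54.
One optimal route: O → Z → H → X → Q → O.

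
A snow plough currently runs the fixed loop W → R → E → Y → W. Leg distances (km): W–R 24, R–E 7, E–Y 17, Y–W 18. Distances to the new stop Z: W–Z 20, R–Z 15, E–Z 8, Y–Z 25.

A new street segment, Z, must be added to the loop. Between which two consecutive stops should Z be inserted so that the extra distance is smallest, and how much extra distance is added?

Adding 11 km by placing Z on the W–R leg.

Insertion cost between consecutive stops i–j is d(i,Z) + d(Z,j) − d(i,j):
  between W and R: 20 + 15 − 24 = 11
  between R and E: 15 + 8 − 7 = 16
  between E and Y: 8 + 25 − 17 = 16
  between Y and W: 25 + 20 − 18 = 27
Cheapest insertion is between W and R, adding 11.
New total = 66 + 11 = 77.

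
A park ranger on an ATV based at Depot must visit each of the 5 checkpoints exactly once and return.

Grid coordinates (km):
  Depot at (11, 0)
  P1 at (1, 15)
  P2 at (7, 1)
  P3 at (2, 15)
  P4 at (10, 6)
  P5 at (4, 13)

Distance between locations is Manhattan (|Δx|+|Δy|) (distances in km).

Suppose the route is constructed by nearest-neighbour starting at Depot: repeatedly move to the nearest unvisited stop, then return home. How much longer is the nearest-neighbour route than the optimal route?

Depot: P2=5, P4=7, P5=20, P3=24, P1=25 ⇒ P2
P2: P4=8, P5=15, P3=19, P1=20 ⇒ P4
P4: P5=13, P3=17, P1=18 ⇒ P5
P5: P3=4, P1=5 ⇒ P3
P3: P1=1 ⇒ P1
NN route Depot → P2 → P4 → P5 → P3 → P1 → Depot costs 56.
Optimal: Depot → P2 → P1 → P3 → P5 → P4 → Depot costs 50 (by enumerating all 60 distinct tours).
Excess = 56 − 50 = 6.

The nearest-neighbour route is 6 km longer than optimal.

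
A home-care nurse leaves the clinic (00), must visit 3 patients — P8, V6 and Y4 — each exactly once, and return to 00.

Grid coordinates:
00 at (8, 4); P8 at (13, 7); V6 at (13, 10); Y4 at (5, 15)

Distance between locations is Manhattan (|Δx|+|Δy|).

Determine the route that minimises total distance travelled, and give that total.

Minimum total distance: 38.

There are 3 distinct closed tours to check (reversals are equivalent).
00→P8→V6→Y4→00: 8+3+13+14 = 38
00→P8→Y4→V6→00: 8+16+13+11 = 48
00→V6→P8→Y4→00: 11+3+16+14 = 44
The minimum is 38.
One optimal route: 00 → P8 → V6 → Y4 → 00 (or its reverse).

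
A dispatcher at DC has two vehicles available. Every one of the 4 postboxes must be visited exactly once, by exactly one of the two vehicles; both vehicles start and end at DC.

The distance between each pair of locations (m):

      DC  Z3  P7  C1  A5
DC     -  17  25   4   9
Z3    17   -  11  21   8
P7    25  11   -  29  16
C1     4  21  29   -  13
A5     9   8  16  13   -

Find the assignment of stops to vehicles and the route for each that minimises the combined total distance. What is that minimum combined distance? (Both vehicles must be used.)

Try each way of splitting the stops between the two vehicles (each non-empty) and, for each split, find the best tour for each vehicle:
  {Z3} + {P7, C1, A5}: 34 + 58 = 92
  {P7} + {Z3, C1, A5}: 50 + 42 = 92
  {Z3, P7} + {C1, A5}: 53 + 26 = 79
  {C1} + {Z3, P7, A5}: 8 + 53 = 61
  {Z3, C1} + {P7, A5}: 42 + 50 = 92
  {P7, C1} + {Z3, A5}: 58 + 34 = 92
  … (7 splits in total)
Best: vehicle 1 DC → C1 → DC = 8; vehicle 2 DC → Z3 → P7 → A5 → DC = 53; combined 61.

Minimum combined distance: 61 m.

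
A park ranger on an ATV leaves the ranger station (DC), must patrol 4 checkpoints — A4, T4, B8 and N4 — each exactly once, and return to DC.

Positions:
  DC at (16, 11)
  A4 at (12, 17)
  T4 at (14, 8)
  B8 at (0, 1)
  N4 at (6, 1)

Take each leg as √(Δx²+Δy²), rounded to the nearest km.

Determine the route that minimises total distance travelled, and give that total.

Shortest round trip = 48 km.

DC-A4-T4-B8-N4-DC: 7+9+16+6+14 = 52
DC-A4-T4-N4-B8-DC: 7+9+11+6+19 = 52
DC-A4-B8-T4-N4-DC: 7+20+16+11+14 = 68
DC-A4-B8-N4-T4-DC: 7+20+6+11+4 = 48
DC-A4-N4-T4-B8-DC: 7+17+11+16+19 = 70
DC-A4-N4-B8-T4-DC: 7+17+6+16+4 = 50
DC-T4-A4-B8-N4-DC: 4+9+20+6+14 = 53
DC-T4-A4-N4-B8-DC: 4+9+17+6+19 = 55
DC-T4-B8-A4-N4-DC: 4+16+20+17+14 = 71
DC-T4-N4-A4-B8-DC: 4+11+17+20+19 = 71
DC-B8-A4-T4-N4-DC: 19+20+9+11+14 = 73
DC-B8-T4-A4-N4-DC: 19+16+9+17+14 = 75
The minimum is 48.
One optimal route: DC → A4 → B8 → N4 → T4 → DC (or its reverse).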